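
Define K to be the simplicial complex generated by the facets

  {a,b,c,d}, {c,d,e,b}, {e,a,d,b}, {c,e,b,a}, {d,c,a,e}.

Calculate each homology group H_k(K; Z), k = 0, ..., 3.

H_0 ≅ Z,  H_1 = 0,  H_2 = 0,  H_3 ≅ Z.

Order the vertices as a < b < c < d < e. Listing each simplex with vertices in this order, K has dimension 3 with simplices:

  0-simplices (5): a, b, c, d, e
  1-simplices (10): ab, ac, ad, ae, bc, bd, be, cd, ce, de
  2-simplices (10): abc, abd, abe, acd, ace, ade, bcd, bce, bde, cde
  3-simplices (5): abcd, abce, abde, acde, bcde

so the chain groups are C_0 ≅ Z^5, C_1 ≅ Z^10, C_2 ≅ Z^10, C_3 ≅ Z^5.

The boundary map ∂_1: C_1 → C_0 maps an edge to its endpoints' difference, ∂[p,q] = q − p. For instance
  ∂be = e − b.
The resulting 5×10 matrix has rank 4, and its Smith normal form has invariant factors (1,1,1,1).

The boundary map ∂_2: C_2 → C_1 sends each 2-simplex [p,q,r] to [q,r] − [p,r] + [p,q]. For instance
  ∂ace = ce − ae + ac,
  ∂abc = bc − ac + ab.
This gives a 10×10 integer matrix of rank 6; reducing to Smith normal form yields diagonal entries (1,1,1,1,1,1).

Boundary ∂_3: C_3 → C_2 sends each 3-simplex σ to the alternating sum Σ_i (−1)^i (σ with its i-th vertex removed). For instance
  ∂abde = bde − ade + abe − abd,
  ∂bcde = cde − bde + bce − bcd.
As a 10×5 matrix over Z this has rank 4, with invariant factors (1,1,1,1).

From H_k ≅ ker(∂_k) / im(∂_{k+1}) we obtain:

  H_0: rank C_0 − rank ∂_1 = 5 − 4 = 1, and the invariant factors of ∂_1 are all 1, so H_0 ≅ Z.
  H_1: rank ker ∂_1 − rank ∂_2 = (10 − 4) − 6 = 0, and the invariant factors of ∂_2 are all 1, so H_1 ≅ 0.
  H_2: rank ker ∂_2 − rank ∂_3 = (10 − 6) − 4 = 0, and the invariant factors of ∂_3 are all 1, so H_2 ≅ 0.
  H_3: rank ker ∂_3 − rank ∂_4 = (5 − 4) − 0 = 1, and there is no ∂_4, so H_3 ≅ Z.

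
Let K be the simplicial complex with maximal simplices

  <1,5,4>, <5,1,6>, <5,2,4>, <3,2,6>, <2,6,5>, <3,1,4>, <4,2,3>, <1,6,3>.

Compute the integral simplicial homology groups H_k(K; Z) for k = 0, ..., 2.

H_0 = Z,  H_1 = 0,  H_2 = Z.

Order the vertices as 1 < 2 < 3 < 4 < 5 < 6. Listing each simplex with vertices in this order, K has dimension 2 with simplices:

  0-simplices (6): [1], [2], [3], [4], [5], [6]
  1-simplices (12): [1,3], [1,4], [1,5], [1,6], [2,3], [2,4], [2,5], [2,6], [3,4], [3,6], [4,5], [5,6]
  2-simplices (8): [1,3,4], [1,3,6], [1,4,5], [1,5,6], [2,3,4], [2,3,6], [2,4,5], [2,5,6]

so the chain groups are C_0 ≅ Z^6, C_1 ≅ Z^12, C_2 ≅ Z^8.

Boundary ∂_1: C_1 → C_0 sends each edge [p,q] (with p < q) to q − p. For instance
  ∂[5,6] = [6] − [5].
The 6×12 boundary matrix has rank 5 and Smith normal form diag(1,1,1,1,1).

The boundary map ∂_2: C_2 → C_1 sends each 2-simplex [p,q,r] to [q,r] − [p,r] + [p,q]. For instance
  ∂[1,4,5] = [4,5] − [1,5] + [1,4],
  ∂[1,3,4] = [3,4] − [1,4] + [1,3].
The resulting 12×8 matrix has rank 7, and its Smith normal form has invariant factors (1,1,1,1,1,1,1).

Reading off H_k = ker ∂_k / im ∂_{k+1}:

  H_0: rank C_0 − rank ∂_1 = 6 − 5 = 1, and the invariant factors of ∂_1 are all 1, so H_0 ≅ Z.
  H_1: rank ker ∂_1 − rank ∂_2 = (12 − 5) − 7 = 0, and the invariant factors of ∂_2 are all 1, so H_1 ≅ 0.
  H_2: rank ker ∂_2 − rank ∂_3 = (8 − 7) − 0 = 1, and there is no ∂_3, so H_2 ≅ Z.

As a check, the Euler characteristic is 6 − 12 + 8 = 2, which agrees with 1 − 0 + 1 = 2.
(K is a triangulation of the 2-sphere S^2.)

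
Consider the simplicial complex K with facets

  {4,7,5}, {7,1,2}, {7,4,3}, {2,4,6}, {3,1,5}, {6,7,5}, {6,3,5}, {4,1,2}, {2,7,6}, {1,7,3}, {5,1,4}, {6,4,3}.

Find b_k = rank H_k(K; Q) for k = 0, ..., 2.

b_0 = 1, b_1 = 0, b_2 = 0.

We work with the vertex ordering 1 < 2 < 3 < 4 < 5 < 6 < 7. The simplices of K, each written with vertices in increasing order, are:

  0-simplices (7): [1], [2], [3], [4], [5], [6], [7]
  1-simplices (18): [1,2], [1,3], [1,4], [1,5], [1,7], [2,4], [2,6], [2,7], [3,4], [3,5], [3,6], [3,7], [4,5], [4,6], [4,7], [5,6], [5,7], [6,7]
  2-simplices (12): [1,2,4], [1,2,7], [1,3,5], [1,3,7], [1,4,5], [2,4,6], [2,6,7], [3,4,6], [3,4,7], [3,5,6], [4,5,7], [5,6,7]

Hence C_0 ≅ Z^7, C_1 ≅ Z^18, C_2 ≅ Z^12.

The boundary map ∂_1: C_1 → C_0 is given by ∂[p,q] = [q] − [p]. For instance
  ∂[3,4] = [4] − [3].
The 7×18 boundary matrix has rank 6 and Smith normal form diag(1,1,1,1,1,1).

∂_2: C_2 → C_1 acts by ∂[p,q,r] = [q,r] − [p,r] + [p,q]. For instance
  ∂[2,4,6] = [4,6] − [2,6] + [2,4],
  ∂[1,4,5] = [4,5] − [1,5] + [1,4].
This gives a 18×12 integer matrix of rank 12; reducing to Smith normal form yields diagonal entries (1,1,1,1,1,1,1,1,1,1,1,2).

From H_k ≅ ker(∂_k) / im(∂_{k+1}) we obtain:

  H_0: rank C_0 − rank ∂_1 = 7 − 6 = 1, and the invariant factors of ∂_1 are all 1, so H_0 = Z.
  H_1: rank ker ∂_1 − rank ∂_2 = (18 − 6) − 12 = 0, and ∂_2 has invariant factor 2 > 1, so H_1 = Z_2.
  H_2: rank ker ∂_2 − rank ∂_3 = (12 − 12) − 0 = 0, and there is no ∂_3, so H_2 = 0.

As a check, the Euler characteristic is 7 − 18 + 12 = 1, which agrees with 1 − 0 + 0 = 1.

Hence the Betti numbers are b_0 = 1, b_1 = 0, b_2 = 0.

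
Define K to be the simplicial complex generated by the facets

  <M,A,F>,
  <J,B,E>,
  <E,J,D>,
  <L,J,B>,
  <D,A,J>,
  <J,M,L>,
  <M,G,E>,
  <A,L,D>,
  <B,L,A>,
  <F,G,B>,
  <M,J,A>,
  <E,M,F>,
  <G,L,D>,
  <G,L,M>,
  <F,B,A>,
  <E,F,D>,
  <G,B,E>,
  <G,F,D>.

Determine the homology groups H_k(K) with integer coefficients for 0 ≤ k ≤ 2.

H_0 = Z,  H_1 = Z ⊕ Z/2Z,  H_2 = 0.

K has 9 vertices, 27 edges, 18 triangles.
rank ∂_0 = 0, rank ∂_1 = 8 ⇒ b_0 = 9 − 0 − 8 = 1; all invariant factors of ∂_1 are 1 so no torsion. So H_0 ≅ Z.
rank ∂_1 = 8, rank ∂_2 = 18 ⇒ b_1 = 27 − 8 − 18 = 1; ∂_2 has invariant factor(s) [2] giving torsion. So H_1 ≅ Z ⊕ Z/2Z.
rank ∂_2 = 18, rank ∂_3 = 0 ⇒ b_2 = 18 − 18 − 0 = 0. So H_2 ≅ 0.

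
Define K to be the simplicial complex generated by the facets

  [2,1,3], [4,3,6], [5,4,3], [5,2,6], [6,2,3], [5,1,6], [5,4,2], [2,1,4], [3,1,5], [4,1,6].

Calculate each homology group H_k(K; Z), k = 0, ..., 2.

We work with the vertex ordering 1 < 2 < 3 < 4 < 5 < 6. The simplices of K, each written with vertices in increasing order, are:

  0-simplices (6): [1], [2], [3], [4], [5], [6]
  1-simplices (15): [1,2], [1,3], [1,4], [1,5], [1,6], [2,3], [2,4], [2,5], [2,6], [3,4], [3,5], [3,6], [4,5], [4,6], [5,6]
  2-simplices (10): [1,2,3], [1,2,4], [1,3,5], [1,4,6], [1,5,6], [2,3,6], [2,4,5], [2,5,6], [3,4,5], [3,4,6]

Hence C_0 ≅ Z^6, C_1 ≅ Z^15, C_2 ≅ Z^10.

The boundary map ∂_1: C_1 → C_0 is given by ∂[p,q] = [q] − [p].
As a 6×15 matrix over Z this has rank 5, with invariant factors (1,1,1,1,1).

∂_2: C_2 → C_1 sends each 2-simplex [p,q,r] to [q,r] − [p,r] + [p,q]. For instance
  ∂[2,4,5] = [4,5] − [2,5] + [2,4],
  ∂[1,5,6] = [5,6] − [1,6] + [1,5].
The resulting 15×10 matrix has rank 10, and its Smith normal form has invariant factors (1,1,1,1,1,1,1,1,1,2).

Computing H_k = (kernel of ∂_k) / (image of ∂_{k+1}):

  H_0: rank C_0 − rank ∂_1 = 6 − 5 = 1, and the invariant factors of ∂_1 are all 1, so H_0 ≅ Z.
  H_1: rank ker ∂_1 − rank ∂_2 = (15 − 5) − 10 = 0, and ∂_2 has invariant factor 2 > 1, so H_1 ≅ Z/2.
  H_2: rank ker ∂_2 − rank ∂_3 = (10 − 10) − 0 = 0, and there is no ∂_3, so H_2 ≅ 0.

H_0 = Z,  H_1 = Z/2,  H_2 = 0.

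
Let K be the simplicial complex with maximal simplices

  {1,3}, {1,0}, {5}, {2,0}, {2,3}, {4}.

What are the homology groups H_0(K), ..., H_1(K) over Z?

H_0 ≅ Z^3,  H_1 ≅ Z.

K has 6 vertices, 4 edges.
rank ∂_0 = 0, rank ∂_1 = 3 ⇒ b_0 = 6 − 0 − 3 = 3; all invariant factors of ∂_1 are 1 so no torsion. So H_0 ≅ Z^3.
rank ∂_1 = 3, rank ∂_2 = 0 ⇒ b_1 = 4 − 3 − 0 = 1. So H_1 ≅ Z.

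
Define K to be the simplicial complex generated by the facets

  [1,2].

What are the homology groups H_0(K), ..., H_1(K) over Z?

Order the vertices as 1 < 2. Listing each simplex with vertices in this order, K has dimension 1 with simplices:

  0-simplices (2): [1], [2]
  1-simplices (1): [1,2]

so the chain groups are C_0 ≅ Z^2, C_1 ≅ Z^1.

The boundary map ∂_1: C_1 → C_0 sends each edge [p,q] (with p < q) to q − p. For instance
  ∂[1,2] = [2] − [1].
As a 2×1 matrix over Z this has rank 1, with invariant factors (1).

Computing H_k = (kernel of ∂_k) / (image of ∂_{k+1}):

  H_0: rank C_0 − rank ∂_1 = 2 − 1 = 1, and the invariant factors of ∂_1 are all 1, so H_0 = Z.
  H_1: rank ker ∂_1 − rank ∂_2 = (1 − 1) − 0 = 0, and there is no ∂_2, so H_1 = 0.

H_0 ≅ Z,  H_1 = 0.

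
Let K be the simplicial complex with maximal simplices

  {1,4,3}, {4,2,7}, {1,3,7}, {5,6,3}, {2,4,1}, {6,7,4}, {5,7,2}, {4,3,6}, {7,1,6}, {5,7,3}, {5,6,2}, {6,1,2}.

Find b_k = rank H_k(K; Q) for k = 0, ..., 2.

b_0 = 1, b_1 = 0, b_2 = 0.

Fix the vertex order 1 < 2 < 3 < 4 < 5 < 6 < 7 and write every simplex with vertices in increasing order. Then dim K = 2 and the simplices of K are:

  0-simplices (7): [1], [2], [3], [4], [5], [6], [7]
  1-simplices (18): [1,2], [1,3], [1,4], [1,6], [1,7], [2,4], [2,5], [2,6], [2,7], [3,4], [3,5], [3,6], [3,7], [4,6], [4,7], [5,6], [5,7], [6,7]
  2-simplices (12): [1,2,4], [1,2,6], [1,3,4], [1,3,7], [1,6,7], [2,4,7], [2,5,6], [2,5,7], [3,4,6], [3,5,6], [3,5,7], [4,6,7]

Hence C_0 ≅ Z^7, C_1 ≅ Z^18, C_2 ≅ Z^12.

The boundary map ∂_1: C_1 → C_0 sends each edge [p,q] (with p < q) to q − p. For instance
  ∂[3,5] = [5] − [3].
As a 7×18 matrix over Z this has rank 6, with invariant factors (1,1,1,1,1,1).

Boundary ∂_2: C_2 → C_1 acts by ∂[p,q,r] = [q,r] − [p,r] + [p,q]. For instance
  ∂[1,2,4] = [2,4] − [1,4] + [1,2],
  ∂[3,5,6] = [5,6] − [3,6] + [3,5].
The resulting 18×12 matrix has rank 12, and its Smith normal form has invariant factors (1,1,1,1,1,1,1,1,1,1,1,2).

Reading off H_k = ker ∂_k / im ∂_{k+1}:

  H_0: rank C_0 − rank ∂_1 = 7 − 6 = 1, and the invariant factors of ∂_1 are all 1, so H_0 = Z.
  H_1: rank ker ∂_1 − rank ∂_2 = (18 − 6) − 12 = 0, and ∂_2 has invariant factor 2 > 1, so H_1 = Z/2Z.
  H_2: rank ker ∂_2 − rank ∂_3 = (12 − 12) − 0 = 0, and there is no ∂_3, so H_2 = 0.

As a check, the Euler characteristic is 7 − 18 + 12 = 1, which agrees with 1 − 0 + 0 = 1.
(K is a triangulation of the real projective plane RP^2.)

Hence the Betti numbers are b_0 = 1, b_1 = 0, b_2 = 0.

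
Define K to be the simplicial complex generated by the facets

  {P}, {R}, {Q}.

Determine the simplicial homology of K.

Order the vertices as P < Q < R. Listing each simplex with vertices in this order, K has dimension 0 with simplices:

  0-simplices (3): P, Q, R

Hence C_0 ≅ Z^3.

Reading off H_k = ker ∂_k / im ∂_{k+1}:

  H_0: rank C_0 − rank ∂_1 = 3 − 0 = 3, and there is no ∂_1, so H_0 ≅ Z^3.

H_0 = Z^3.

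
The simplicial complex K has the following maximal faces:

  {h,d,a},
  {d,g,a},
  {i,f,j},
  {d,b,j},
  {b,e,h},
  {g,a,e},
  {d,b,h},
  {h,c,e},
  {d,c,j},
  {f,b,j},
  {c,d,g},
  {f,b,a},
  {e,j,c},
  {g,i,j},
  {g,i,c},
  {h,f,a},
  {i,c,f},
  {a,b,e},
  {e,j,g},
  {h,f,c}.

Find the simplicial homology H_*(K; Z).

H_0 = Z,  H_1 = Z ⊕ Z/2,  H_2 = 0.

Take the total order a < b < c < d < e < f < g < h < i < j on the vertex set. Then K (dimension 2) consists of the simplices:

  0-simplices (10): a, b, c, d, e, f, g, h, i, j
  1-simplices (30): ab, ad, ae, af, ag, ah, bd, be, bf, bh, bj, cd, ce, cf, cg, ch, ci, cj, dg, dh, dj, eg, eh, ej, fh, fi, fj, gi, gj, ij
  2-simplices (20): abe, abf, adg, adh, aeg, afh, bdh, bdj, beh, bfj, cdg, cdj, ceh, cej, cfh, cfi, cgi, egj, fij, gij

Hence C_0 ≅ Z^10, C_1 ≅ Z^30, C_2 ≅ Z^20.

∂_1: C_1 → C_0 maps an edge to its endpoints' difference, ∂[p,q] = q − p.
The resulting 10×30 matrix has rank 9, and its Smith normal form has invariant factors (1,1,1,1,1,1,1,1,1).

The boundary map ∂_2: C_2 → C_1 acts by ∂[p,q,r] = [q,r] − [p,r] + [p,q]. For instance
  ∂cdg = dg − cg + cd,
  ∂adg = dg − ag + ad.
This gives a 30×20 integer matrix of rank 20; reducing to Smith normal form yields diagonal entries (1,1,1,1,1,1,1,1,1,1,1,1,1,1,1,1,1,1,1,2).

Computing H_k = (kernel of ∂_k) / (image of ∂_{k+1}):

  H_0: rank C_0 − rank ∂_1 = 10 − 9 = 1, and the invariant factors of ∂_1 are all 1, so H_0 ≅ Z.
  H_1: rank ker ∂_1 − rank ∂_2 = (30 − 9) − 20 = 1, and ∂_2 has invariant factor 2 > 1, so H_1 ≅ Z ⊕ Z/2.
  H_2: rank ker ∂_2 − rank ∂_3 = (20 − 20) − 0 = 0, and there is no ∂_3, so H_2 ≅ 0.

As a check, the Euler characteristic is 10 − 30 + 20 = 0, which agrees with 1 − 1 + 0 = 0.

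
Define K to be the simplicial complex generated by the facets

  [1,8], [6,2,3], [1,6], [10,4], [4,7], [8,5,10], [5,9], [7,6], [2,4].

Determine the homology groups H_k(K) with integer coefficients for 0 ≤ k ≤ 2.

H_0 = Z,  H_1 = Z^2,  H_2 = 0.

We work with the vertex ordering 1 < 2 < 3 < 4 < 5 < 6 < 7 < 8 < 9 < 10. The simplices of K, each written with vertices in increasing order, are:

  0-simplices (10): [1], [2], [3], [4], [5], [6], [7], [8], [9], [10]
  1-simplices (13): [1,6], [1,8], [2,3], [2,4], [2,6], [3,6], [4,7], [4,10], [5,8], [5,9], [5,10], [6,7], [8,10]
  2-simplices (2): [2,3,6], [5,8,10]

Hence C_0 ≅ Z^10, C_1 ≅ Z^13, C_2 ≅ Z^2.

Boundary ∂_1: C_1 → C_0 is given by ∂[p,q] = [q] − [p].
As a 10×13 matrix over Z this has rank 9, with invariant factors (1,1,1,1,1,1,1,1,1).

The boundary map ∂_2: C_2 → C_1 sends each 2-simplex [p,q,r] to [q,r] − [p,r] + [p,q]. For instance
  ∂[2,3,6] = [3,6] − [2,6] + [2,3],
  ∂[5,8,10] = [8,10] − [5,10] + [5,8].
This gives a 13×2 integer matrix of rank 2; reducing to Smith normal form yields diagonal entries (1,1).

From H_k ≅ ker(∂_k) / im(∂_{k+1}) we obtain:

  H_0: rank C_0 − rank ∂_1 = 10 − 9 = 1, and the invariant factors of ∂_1 are all 1, so H_0 = Z.
  H_1: rank ker ∂_1 − rank ∂_2 = (13 − 9) − 2 = 2, and the invariant factors of ∂_2 are all 1, so H_1 = Z^2.
  H_2: rank ker ∂_2 − rank ∂_3 = (2 − 2) − 0 = 0, and there is no ∂_3, so H_2 = 0.

As a check, the Euler characteristic is 10 − 13 + 2 = -1, which agrees with 1 − 2 + 0 = -1.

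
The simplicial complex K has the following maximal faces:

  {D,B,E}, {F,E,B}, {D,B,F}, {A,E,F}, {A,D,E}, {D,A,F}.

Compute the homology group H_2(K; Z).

H_2 = Z.

Order the vertices as A < B < D < E < F. Listing each simplex with vertices in this order, K has dimension 2 with simplices:

  0-simplices (5): A, B, D, E, F
  1-simplices (9): AD, AE, AF, BD, BE, BF, DE, DF, EF
  2-simplices (6): ADE, ADF, AEF, BDE, BDF, BEF

so the chain groups are C_0 ≅ Z^5, C_1 ≅ Z^9, C_2 ≅ Z^6.

Boundary ∂_1: C_1 → C_0 is given by ∂[p,q] = [q] − [p]. For instance
  ∂BF = F − B.
The 5×9 boundary matrix has rank 4 and Smith normal form diag(1,1,1,1).

The boundary map ∂_2: C_2 → C_1 acts by ∂[p,q,r] = [q,r] − [p,r] + [p,q]. For instance
  ∂ADE = DE − AE + AD,
  ∂AEF = EF − AF + AE.
The resulting 9×6 matrix has rank 5, and its Smith normal form has invariant factors (1,1,1,1,1).

Computing H_k = (kernel of ∂_k) / (image of ∂_{k+1}):

  H_2: rank ker ∂_2 − rank ∂_3 = (6 − 5) − 0 = 1, and there is no ∂_3, so H_2 = Z.

(K is a triangulation of the 2-sphere S^2.)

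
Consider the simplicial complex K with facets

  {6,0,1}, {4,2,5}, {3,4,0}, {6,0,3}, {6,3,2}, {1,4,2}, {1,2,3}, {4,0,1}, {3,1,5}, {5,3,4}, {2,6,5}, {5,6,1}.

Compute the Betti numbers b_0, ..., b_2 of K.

b_0 = 1, b_1 = 0, b_2 = 0.

K has 7 vertices, 18 edges, 12 triangles.
rank ∂_0 = 0, rank ∂_1 = 6 ⇒ b_0 = 7 − 0 − 6 = 1; all invariant factors of ∂_1 are 1 so no torsion. So H_0 = Z.
rank ∂_1 = 6, rank ∂_2 = 12 ⇒ b_1 = 18 − 6 − 12 = 0; ∂_2 has invariant factor(s) [2] giving torsion. So H_1 = Z/2Z.
rank ∂_2 = 12, rank ∂_3 = 0 ⇒ b_2 = 12 − 12 − 0 = 0. So H_2 = 0.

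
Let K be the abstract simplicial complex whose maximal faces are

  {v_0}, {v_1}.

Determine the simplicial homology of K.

We work with the vertex ordering v_0 < v_1. The simplices of K, each written with vertices in increasing order, are:

  0-simplices (2): [v_0], [v_1]

Hence C_0 ≅ Z^2.

Computing H_k = (kernel of ∂_k) / (image of ∂_{k+1}):

  H_0: rank C_0 − rank ∂_1 = 2 − 0 = 2, and there is no ∂_1, so H_0 ≅ Z^2.

H_0 = Z^2.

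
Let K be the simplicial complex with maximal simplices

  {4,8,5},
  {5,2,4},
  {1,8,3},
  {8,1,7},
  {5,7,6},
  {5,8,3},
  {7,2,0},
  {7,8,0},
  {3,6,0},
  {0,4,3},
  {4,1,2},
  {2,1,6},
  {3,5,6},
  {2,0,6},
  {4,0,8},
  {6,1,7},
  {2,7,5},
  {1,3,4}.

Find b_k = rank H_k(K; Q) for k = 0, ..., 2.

b_0 = 1, b_1 = 1, b_2 = 0.

Take the total order 0 < 1 < 2 < 3 < 4 < 5 < 6 < 7 < 8 on the vertex set. Then K (dimension 2) consists of the simplices:

  0-simplices (9): [0], [1], [2], [3], [4], [5], [6], [7], [8]
  1-simplices (27): (27 of them)
  2-simplices (18): [0,2,6], [0,2,7], [0,3,4], [0,3,6], [0,4,8], [0,7,8], [1,2,4], [1,2,6], [1,3,4], [1,3,8], [1,6,7], [1,7,8], [2,4,5], [2,5,7], [3,5,6], [3,5,8], [4,5,8], [5,6,7]

giving chain groups C_0 ≅ Z^9, C_1 ≅ Z^27, C_2 ≅ Z^18.

Boundary ∂_1: C_1 → C_0 sends each edge [p,q] (with p < q) to q − p. For instance
  ∂[1,4] = [4] − [1].
This gives a 9×27 integer matrix of rank 8; reducing to Smith normal form yields diagonal entries (1,1,1,1,1,1,1,1).

Boundary ∂_2: C_2 → C_1 maps a triangle to the signed sum of its edges. For instance
  ∂[1,2,6] = [2,6] − [1,6] + [1,2],
  ∂[0,2,7] = [2,7] − [0,7] + [0,2].
This gives a 27×18 integer matrix of rank 18; reducing to Smith normal form yields diagonal entries (1,1,1,1,1,1,1,1,1,1,1,1,1,1,1,1,1,2).

From H_k ≅ ker(∂_k) / im(∂_{k+1}) we obtain:

  H_0: rank C_0 − rank ∂_1 = 9 − 8 = 1, and the invariant factors of ∂_1 are all 1, so H_0 = Z.
  H_1: rank ker ∂_1 − rank ∂_2 = (27 − 8) − 18 = 1, and ∂_2 has invariant factor 2 > 1, so H_1 = Z ⊕ Z/2.
  H_2: rank ker ∂_2 − rank ∂_3 = (18 − 18) − 0 = 0, and there is no ∂_3, so H_2 = 0.

As a check, the Euler characteristic is 9 − 27 + 18 = 0, which agrees with 1 − 1 + 0 = 0.
(K is a triangulation of the Klein bottle.)

Hence the Betti numbers are b_0 = 1, b_1 = 1, b_2 = 0.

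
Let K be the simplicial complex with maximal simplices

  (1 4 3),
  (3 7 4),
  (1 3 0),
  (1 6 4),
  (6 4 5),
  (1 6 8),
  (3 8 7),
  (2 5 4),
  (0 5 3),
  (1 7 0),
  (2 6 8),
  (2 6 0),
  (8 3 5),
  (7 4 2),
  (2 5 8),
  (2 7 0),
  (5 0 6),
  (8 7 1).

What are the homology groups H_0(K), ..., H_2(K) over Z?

Order the vertices as 0 < 1 < 2 < 3 < 4 < 5 < 6 < 7 < 8. Listing each simplex with vertices in this order, K has dimension 2 with simplices:

  0-simplices (9): [0], [1], [2], [3], [4], [5], [6], [7], [8]
  1-simplices (27): (27 of them)
  2-simplices (18): [0,1,3], [0,1,7], [0,2,6], [0,2,7], [0,3,5], [0,5,6], [1,3,4], [1,4,6], [1,6,8], [1,7,8], [2,4,5], [2,4,7], [2,5,8], [2,6,8], [3,4,7], [3,5,8], [3,7,8], [4,5,6]

so the chain groups are C_0 ≅ Z^9, C_1 ≅ Z^27, C_2 ≅ Z^18.

∂_1: C_1 → C_0 maps an edge to its endpoints' difference, ∂[p,q] = q − p. For instance
  ∂[2,5] = [5] − [2].
The 9×27 boundary matrix has rank 8 and Smith normal form diag(1,1,1,1,1,1,1,1).

Boundary ∂_2: C_2 → C_1 maps a triangle to the signed sum of its edges. For instance
  ∂[2,4,5] = [4,5] − [2,5] + [2,4],
  ∂[1,6,8] = [6,8] − [1,8] + [1,6].
This gives a 27×18 integer matrix of rank 18; reducing to Smith normal form yields diagonal entries (1,1,1,1,1,1,1,1,1,1,1,1,1,1,1,1,1,2).

Computing H_k = (kernel of ∂_k) / (image of ∂_{k+1}):

  H_0: rank C_0 − rank ∂_1 = 9 − 8 = 1, and the invariant factors of ∂_1 are all 1, so H_0 = Z.
  H_1: rank ker ∂_1 − rank ∂_2 = (27 − 8) − 18 = 1, and ∂_2 has invariant factor 2 > 1, so H_1 = Z ⊕ Z/2Z.
  H_2: rank ker ∂_2 − rank ∂_3 = (18 − 18) − 0 = 0, and there is no ∂_3, so H_2 = 0.

As a check, the Euler characteristic is 9 − 27 + 18 = 0, which agrees with 1 − 1 + 0 = 0.

H_0 ≅ Z,  H_1 ≅ Z ⊕ Z/2Z,  H_2 = 0.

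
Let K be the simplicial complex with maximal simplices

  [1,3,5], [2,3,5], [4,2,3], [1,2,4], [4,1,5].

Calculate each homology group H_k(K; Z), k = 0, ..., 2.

Order the vertices as 1 < 2 < 3 < 4 < 5. Listing each simplex with vertices in this order, K has dimension 2 with simplices:

  0-simplices (5): [1], [2], [3], [4], [5]
  1-simplices (10): [1,2], [1,3], [1,4], [1,5], [2,3], [2,4], [2,5], [3,4], [3,5], [4,5]
  2-simplices (5): [1,2,4], [1,3,5], [1,4,5], [2,3,4], [2,3,5]

Hence C_0 ≅ Z^5, C_1 ≅ Z^10, C_2 ≅ Z^5.

∂_1: C_1 → C_0 sends each edge [p,q] (with p < q) to q − p.
As a 5×10 matrix over Z this has rank 4, with invariant factors (1,1,1,1).

The boundary map ∂_2: C_2 → C_1 maps a triangle to the signed sum of its edges. For instance
  ∂[1,3,5] = [3,5] − [1,5] + [1,3],
  ∂[1,4,5] = [4,5] − [1,5] + [1,4].
As a 10×5 matrix over Z this has rank 5, with invariant factors (1,1,1,1,1).

Reading off H_k = ker ∂_k / im ∂_{k+1}:

  H_0: rank C_0 − rank ∂_1 = 5 − 4 = 1, and the invariant factors of ∂_1 are all 1, so H_0 = Z.
  H_1: rank ker ∂_1 − rank ∂_2 = (10 − 4) − 5 = 1, and the invariant factors of ∂_2 are all 1, so H_1 = Z.
  H_2: rank ker ∂_2 − rank ∂_3 = (5 − 5) − 0 = 0, and there is no ∂_3, so H_2 = 0.

H_0 ≅ Z,  H_1 ≅ Z,  H_2 = 0.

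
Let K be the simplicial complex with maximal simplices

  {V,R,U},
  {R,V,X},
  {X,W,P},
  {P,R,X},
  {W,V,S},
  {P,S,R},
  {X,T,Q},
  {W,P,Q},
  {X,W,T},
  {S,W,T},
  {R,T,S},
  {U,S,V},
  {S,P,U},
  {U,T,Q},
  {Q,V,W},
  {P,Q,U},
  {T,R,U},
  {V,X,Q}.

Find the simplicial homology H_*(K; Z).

Fix the vertex order P < Q < R < S < T < U < V < W < X and write every simplex with vertices in increasing order. Then dim K = 2 and the simplices of K are:

  0-simplices (9): P, Q, R, S, T, U, V, W, X
  1-simplices (27): PQ, PR, PS, PU, PW, PX, QT, QU, QV, QW, QX, RS, RT, RU, RV, RX, ST, SU, SV, SW, TU, TW, TX, UV, VW, VX, WX
  2-simplices (18): PQU, PQW, PRS, PRX, PSU, PWX, QTU, QTX, QVW, QVX, RST, RTU, RUV, RVX, STW, SUV, SVW, TWX

giving chain groups C_0 ≅ Z^9, C_1 ≅ Z^27, C_2 ≅ Z^18.

Boundary ∂_1: C_1 → C_0 maps an edge to its endpoints' difference, ∂[p,q] = q − p.
The resulting 9×27 matrix has rank 8, and its Smith normal form has invariant factors (1,1,1,1,1,1,1,1).

The boundary map ∂_2: C_2 → C_1 sends each 2-simplex [p,q,r] to [q,r] − [p,r] + [p,q]. For instance
  ∂PQW = QW − PW + PQ,
  ∂STW = TW − SW + ST.
The resulting 27×18 matrix has rank 18, and its Smith normal form has invariant factors (1,1,1,1,1,1,1,1,1,1,1,1,1,1,1,1,1,2).

Reading off H_k = ker ∂_k / im ∂_{k+1}:

  H_0: rank C_0 − rank ∂_1 = 9 − 8 = 1, and the invariant factors of ∂_1 are all 1, so H_0 = Z.
  H_1: rank ker ∂_1 − rank ∂_2 = (27 − 8) − 18 = 1, and ∂_2 has invariant factor 2 > 1, so H_1 = Z ⊕ Z/2Z.
  H_2: rank ker ∂_2 − rank ∂_3 = (18 − 18) − 0 = 0, and there is no ∂_3, so H_2 = 0.

(K is a triangulation of the Klein bottle.)

H_0 ≅ Z,  H_1 ≅ Z ⊕ Z/2Z,  H_2 = 0.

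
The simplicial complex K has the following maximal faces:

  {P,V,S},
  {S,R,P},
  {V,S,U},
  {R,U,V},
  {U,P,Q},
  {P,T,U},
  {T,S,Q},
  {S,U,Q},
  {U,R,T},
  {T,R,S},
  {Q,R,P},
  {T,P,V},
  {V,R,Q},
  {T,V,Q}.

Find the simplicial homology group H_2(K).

K has 7 vertices, 21 edges, 14 triangles.
rank ∂_2 = 13, rank ∂_3 = 0 ⇒ b_2 = 14 − 13 − 0 = 1. So H_2 = Z.

H_2 = Z.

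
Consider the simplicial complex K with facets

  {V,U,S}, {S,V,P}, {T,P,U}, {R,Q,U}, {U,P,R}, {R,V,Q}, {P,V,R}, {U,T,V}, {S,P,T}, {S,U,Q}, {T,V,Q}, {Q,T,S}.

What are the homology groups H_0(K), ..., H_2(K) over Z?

We work with the vertex ordering P < Q < R < S < T < U < V. The simplices of K, each written with vertices in increasing order, are:

  0-simplices (7): P, Q, R, S, T, U, V
  1-simplices (18): PR, PS, PT, PU, PV, QR, QS, QT, QU, QV, RU, RV, ST, SU, SV, TU, TV, UV
  2-simplices (12): PRU, PRV, PST, PSV, PTU, QRU, QRV, QST, QSU, QTV, SUV, TUV

so the chain groups are C_0 ≅ Z^7, C_1 ≅ Z^18, C_2 ≅ Z^12.

∂_1: C_1 → C_0 maps an edge to its endpoints' difference, ∂[p,q] = q − p. For instance
  ∂UV = V − U.
As a 7×18 matrix over Z this has rank 6, with invariant factors (1,1,1,1,1,1).

∂_2: C_2 → C_1 sends each 2-simplex [p,q,r] to [q,r] − [p,r] + [p,q]. For instance
  ∂QRV = RV − QV + QR,
  ∂PRV = RV − PV + PR.
The resulting 18×12 matrix has rank 12, and its Smith normal form has invariant factors (1,1,1,1,1,1,1,1,1,1,1,2).

Computing H_k = (kernel of ∂_k) / (image of ∂_{k+1}):

  H_0: rank C_0 − rank ∂_1 = 7 − 6 = 1, and the invariant factors of ∂_1 are all 1, so H_0 = Z.
  H_1: rank ker ∂_1 − rank ∂_2 = (18 − 6) − 12 = 0, and ∂_2 has invariant factor 2 > 1, so H_1 = Z/2.
  H_2: rank ker ∂_2 − rank ∂_3 = (12 − 12) − 0 = 0, and there is no ∂_3, so H_2 = 0.

(K is a triangulation of the real projective plane RP^2.)

H_0 ≅ Z,  H_1 ≅ Z/2,  H_2 = 0.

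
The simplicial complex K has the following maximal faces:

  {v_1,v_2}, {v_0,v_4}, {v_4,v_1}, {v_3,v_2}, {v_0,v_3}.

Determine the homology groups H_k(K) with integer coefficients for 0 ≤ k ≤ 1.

H_0 = Z,  H_1 = Z.

Take the total order v_0 < v_1 < v_2 < v_3 < v_4 on the vertex set. Then K (dimension 1) consists of the simplices:

  0-simplices (5): [v_0], [v_1], [v_2], [v_3], [v_4]
  1-simplices (5): [v_0,v_3], [v_0,v_4], [v_1,v_2], [v_1,v_4], [v_2,v_3]

so the chain groups are C_0 ≅ Z^5, C_1 ≅ Z^5.

∂_1: C_1 → C_0 sends each edge [p,q] (with p < q) to q − p.
The 5×5 boundary matrix has rank 4 and Smith normal form diag(1,1,1,1).

From H_k ≅ ker(∂_k) / im(∂_{k+1}) we obtain:

  H_0: rank C_0 − rank ∂_1 = 5 − 4 = 1, and the invariant factors of ∂_1 are all 1, so H_0 ≅ Z.
  H_1: rank ker ∂_1 − rank ∂_2 = (5 − 4) − 0 = 1, and there is no ∂_2, so H_1 ≅ Z.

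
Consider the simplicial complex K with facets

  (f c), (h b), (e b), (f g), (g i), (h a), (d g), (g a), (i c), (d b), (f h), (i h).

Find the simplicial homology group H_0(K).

We work with the vertex ordering a < b < c < d < e < f < g < h < i. The simplices of K, each written with vertices in increasing order, are:

  0-simplices (9): a, b, c, d, e, f, g, h, i
  1-simplices (12): ag, ah, bd, be, bh, cf, ci, dg, fg, fh, gi, hi

giving chain groups C_0 ≅ Z^9, C_1 ≅ Z^12.

The boundary map ∂_1: C_1 → C_0 maps an edge to its endpoints' difference, ∂[p,q] = q − p.
The 9×12 boundary matrix has rank 8 and Smith normal form diag(1,1,1,1,1,1,1,1).

Now H_k = ker ∂_k / im ∂_{k+1}, so:

  H_0: rank C_0 − rank ∂_1 = 9 − 8 = 1, and the invariant factors of ∂_1 are all 1, so H_0 ≅ Z.

H_0 ≅ Z.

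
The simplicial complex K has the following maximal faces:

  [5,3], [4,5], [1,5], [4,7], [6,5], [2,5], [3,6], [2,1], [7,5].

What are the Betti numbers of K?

b_0 = 1, b_1 = 3.

Take the total order 1 < 2 < 3 < 4 < 5 < 6 < 7 on the vertex set. Then K (dimension 1) consists of the simplices:

  0-simplices (7): [1], [2], [3], [4], [5], [6], [7]
  1-simplices (9): [1,2], [1,5], [2,5], [3,5], [3,6], [4,5], [4,7], [5,6], [5,7]

Hence C_0 ≅ Z^7, C_1 ≅ Z^9.

Boundary ∂_1: C_1 → C_0 maps an edge to its endpoints' difference, ∂[p,q] = q − p.
As a 7×9 matrix over Z this has rank 6, with invariant factors (1,1,1,1,1,1).

Reading off H_k = ker ∂_k / im ∂_{k+1}:

  H_0: rank C_0 − rank ∂_1 = 7 − 6 = 1, and the invariant factors of ∂_1 are all 1, so H_0 ≅ Z.
  H_1: rank ker ∂_1 − rank ∂_2 = (9 − 6) − 0 = 3, and there is no ∂_2, so H_1 ≅ Z^3.

(K is a triangulation of a wedge of 3 circles.)

Hence the Betti numbers are b_0 = 1, b_1 = 3.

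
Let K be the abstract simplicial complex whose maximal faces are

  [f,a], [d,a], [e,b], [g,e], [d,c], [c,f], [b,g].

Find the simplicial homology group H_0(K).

H_0 = Z^2.

Take the total order a < b < c < d < e < f < g on the vertex set. Then K (dimension 1) consists of the simplices:

  0-simplices (7): a, b, c, d, e, f, g
  1-simplices (7): ad, af, be, bg, cd, cf, eg

giving chain groups C_0 ≅ Z^7, C_1 ≅ Z^7.

∂_1: C_1 → C_0 sends each edge [p,q] (with p < q) to q − p.
The 7×7 boundary matrix has rank 5 and Smith normal form diag(1,1,1,1,1).

Reading off H_k = ker ∂_k / im ∂_{k+1}:

  H_0: rank C_0 − rank ∂_1 = 7 − 5 = 2, and the invariant factors of ∂_1 are all 1, so H_0 ≅ Z^2.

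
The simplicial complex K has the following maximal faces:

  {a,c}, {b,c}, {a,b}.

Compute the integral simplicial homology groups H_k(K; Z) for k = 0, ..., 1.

Fix the vertex order a < b < c and write every simplex with vertices in increasing order. Then dim K = 1 and the simplices of K are:

  0-simplices (3): a, b, c
  1-simplices (3): ab, ac, bc

so the chain groups are C_0 ≅ Z^3, C_1 ≅ Z^3.

Boundary ∂_1: C_1 → C_0 sends each edge [p,q] (with p < q) to q − p. For instance
  ∂ab = b − a.
This gives a 3×3 integer matrix of rank 2; reducing to Smith normal form yields diagonal entries (1,1).

From H_k ≅ ker(∂_k) / im(∂_{k+1}) we obtain:

  H_0: rank C_0 − rank ∂_1 = 3 − 2 = 1, and the invariant factors of ∂_1 are all 1, so H_0 ≅ Z.
  H_1: rank ker ∂_1 − rank ∂_2 = (3 − 2) − 0 = 1, and there is no ∂_2, so H_1 ≅ Z.

As a check, the Euler characteristic is 3 − 3 = 0, which agrees with 1 − 1 = 0.

H_0 ≅ Z,  H_1 ≅ Z.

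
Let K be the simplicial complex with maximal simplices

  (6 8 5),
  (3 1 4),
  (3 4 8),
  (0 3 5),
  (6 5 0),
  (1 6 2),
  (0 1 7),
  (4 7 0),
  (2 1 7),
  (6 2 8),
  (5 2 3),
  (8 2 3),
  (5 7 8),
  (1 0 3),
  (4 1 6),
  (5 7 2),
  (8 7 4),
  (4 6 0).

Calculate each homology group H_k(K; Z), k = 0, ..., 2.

H_0 = Z,  H_1 = Z ⊕ Z/2Z,  H_2 = 0.

We work with the vertex ordering 0 < 1 < 2 < 3 < 4 < 5 < 6 < 7 < 8. The simplices of K, each written with vertices in increasing order, are:

  0-simplices (9): [0], [1], [2], [3], [4], [5], [6], [7], [8]
  1-simplices (27): (27 of them)
  2-simplices (18): [0,1,3], [0,1,7], [0,3,5], [0,4,6], [0,4,7], [0,5,6], [1,2,6], [1,2,7], [1,3,4], [1,4,6], [2,3,5], [2,3,8], [2,5,7], [2,6,8], [3,4,8], [4,7,8], [5,6,8], [5,7,8]

giving chain groups C_0 ≅ Z^9, C_1 ≅ Z^27, C_2 ≅ Z^18.

∂_1: C_1 → C_0 maps an edge to its endpoints' difference, ∂[p,q] = q − p. For instance
  ∂[2,3] = [3] − [2].
This gives a 9×27 integer matrix of rank 8; reducing to Smith normal form yields diagonal entries (1,1,1,1,1,1,1,1).

Boundary ∂_2: C_2 → C_1 maps a triangle to the signed sum of its edges. For instance
  ∂[5,6,8] = [6,8] − [5,8] + [5,6],
  ∂[0,4,7] = [4,7] − [0,7] + [0,4].
As a 27×18 matrix over Z this has rank 18, with invariant factors (1,1,1,1,1,1,1,1,1,1,1,1,1,1,1,1,1,2).

Computing H_k = (kernel of ∂_k) / (image of ∂_{k+1}):

  H_0: rank C_0 − rank ∂_1 = 9 − 8 = 1, and the invariant factors of ∂_1 are all 1, so H_0 = Z.
  H_1: rank ker ∂_1 − rank ∂_2 = (27 − 8) − 18 = 1, and ∂_2 has invariant factor 2 > 1, so H_1 = Z ⊕ Z/2Z.
  H_2: rank ker ∂_2 − rank ∂_3 = (18 − 18) − 0 = 0, and there is no ∂_3, so H_2 = 0.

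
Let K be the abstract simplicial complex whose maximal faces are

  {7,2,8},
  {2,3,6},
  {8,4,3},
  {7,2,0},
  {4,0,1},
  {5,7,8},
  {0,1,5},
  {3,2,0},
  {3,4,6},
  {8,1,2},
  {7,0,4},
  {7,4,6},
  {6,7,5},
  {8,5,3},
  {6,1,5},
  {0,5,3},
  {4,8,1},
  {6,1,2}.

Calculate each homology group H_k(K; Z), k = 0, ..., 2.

We work with the vertex ordering 0 < 1 < 2 < 3 < 4 < 5 < 6 < 7 < 8. The simplices of K, each written with vertices in increasing order, are:

  0-simplices (9): [0], [1], [2], [3], [4], [5], [6], [7], [8]
  1-simplices (27): (27 of them)
  2-simplices (18): [0,1,4], [0,1,5], [0,2,3], [0,2,7], [0,3,5], [0,4,7], [1,2,6], [1,2,8], [1,4,8], [1,5,6], [2,3,6], [2,7,8], [3,4,6], [3,4,8], [3,5,8], [4,6,7], [5,6,7], [5,7,8]

Hence C_0 ≅ Z^9, C_1 ≅ Z^27, C_2 ≅ Z^18.

∂_1: C_1 → C_0 sends each edge [p,q] (with p < q) to q − p. For instance
  ∂[0,2] = [2] − [0].
As a 9×27 matrix over Z this has rank 8, with invariant factors (1,1,1,1,1,1,1,1).

Boundary ∂_2: C_2 → C_1 acts by ∂[p,q,r] = [q,r] − [p,r] + [p,q]. For instance
  ∂[1,5,6] = [5,6] − [1,6] + [1,5],
  ∂[0,2,3] = [2,3] − [0,3] + [0,2].
This gives a 27×18 integer matrix of rank 17; reducing to Smith normal form yields diagonal entries (1,1,1,1,1,1,1,1,1,1,1,1,1,1,1,1,1).

Now H_k = ker ∂_k / im ∂_{k+1}, so:

  H_0: rank C_0 − rank ∂_1 = 9 − 8 = 1, and the invariant factors of ∂_1 are all 1, so H_0 = Z.
  H_1: rank ker ∂_1 − rank ∂_2 = (27 − 8) − 17 = 2, and the invariant factors of ∂_2 are all 1, so H_1 = Z^2.
  H_2: rank ker ∂_2 − rank ∂_3 = (18 − 17) − 0 = 1, and there is no ∂_3, so H_2 = Z.

H_0 = Z,  H_1 = Z^2,  H_2 = Z.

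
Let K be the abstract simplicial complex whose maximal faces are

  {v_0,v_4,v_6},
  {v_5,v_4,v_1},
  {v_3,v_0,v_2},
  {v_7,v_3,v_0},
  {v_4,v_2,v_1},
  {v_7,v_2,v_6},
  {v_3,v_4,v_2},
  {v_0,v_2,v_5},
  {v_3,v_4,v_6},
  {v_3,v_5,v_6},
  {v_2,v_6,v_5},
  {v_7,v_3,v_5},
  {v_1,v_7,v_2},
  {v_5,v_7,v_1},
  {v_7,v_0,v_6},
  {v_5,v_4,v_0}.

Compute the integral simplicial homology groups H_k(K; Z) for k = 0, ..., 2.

Fix the vertex order v_0 < v_1 < v_2 < v_3 < v_4 < v_5 < v_6 < v_7 and write every simplex with vertices in increasing order. Then dim K = 2 and the simplices of K are:

  0-simplices (8): [v_0], [v_1], [v_2], [v_3], [v_4], [v_5], [v_6], [v_7]
  1-simplices (24): (24 of them)
  2-simplices (16): (16 of them)

giving chain groups C_0 ≅ Z^8, C_1 ≅ Z^24, C_2 ≅ Z^16.

∂_1: C_1 → C_0 maps an edge to its endpoints' difference, ∂[p,q] = q − p.
The 8×24 boundary matrix has rank 7 and Smith normal form diag(1,1,1,1,1,1,1).

Boundary ∂_2: C_2 → C_1 maps a triangle to the signed sum of its edges. For instance
  ∂[v_1,v_2,v_7] = [v_2,v_7] − [v_1,v_7] + [v_1,v_2],
  ∂[v_0,v_4,v_6] = [v_4,v_6] − [v_0,v_6] + [v_0,v_4].
As a 24×16 matrix over Z this has rank 15, with invariant factors (1,1,1,1,1,1,1,1,1,1,1,1,1,1,1).

From H_k ≅ ker(∂_k) / im(∂_{k+1}) we obtain:

  H_0: rank C_0 − rank ∂_1 = 8 − 7 = 1, and the invariant factors of ∂_1 are all 1, so H_0 = Z.
  H_1: rank ker ∂_1 − rank ∂_2 = (24 − 7) − 15 = 2, and the invariant factors of ∂_2 are all 1, so H_1 = Z^2.
  H_2: rank ker ∂_2 − rank ∂_3 = (16 − 15) − 0 = 1, and there is no ∂_3, so H_2 = Z.

As a check, the Euler characteristic is 8 − 24 + 16 = 0, which agrees with 1 − 2 + 1 = 0.

H_0 = Z,  H_1 = Z^2,  H_2 = Z.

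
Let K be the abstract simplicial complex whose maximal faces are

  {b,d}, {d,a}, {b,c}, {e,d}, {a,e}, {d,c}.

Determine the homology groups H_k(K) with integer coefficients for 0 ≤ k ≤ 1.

H_0 ≅ Z,  H_1 ≅ Z^2.

Take the total order a < b < c < d < e on the vertex set. Then K (dimension 1) consists of the simplices:

  0-simplices (5): a, b, c, d, e
  1-simplices (6): ad, ae, bc, bd, cd, de

giving chain groups C_0 ≅ Z^5, C_1 ≅ Z^6.

∂_1: C_1 → C_0 maps an edge to its endpoints' difference, ∂[p,q] = q − p. For instance
  ∂bc = c − b.
This gives a 5×6 integer matrix of rank 4; reducing to Smith normal form yields diagonal entries (1,1,1,1).

Computing H_k = (kernel of ∂_k) / (image of ∂_{k+1}):

  H_0: rank C_0 − rank ∂_1 = 5 − 4 = 1, and the invariant factors of ∂_1 are all 1, so H_0 = Z.
  H_1: rank ker ∂_1 − rank ∂_2 = (6 − 4) − 0 = 2, and there is no ∂_2, so H_1 = Z^2.

As a check, the Euler characteristic is 5 − 6 = -1, which agrees with 1 − 2 = -1.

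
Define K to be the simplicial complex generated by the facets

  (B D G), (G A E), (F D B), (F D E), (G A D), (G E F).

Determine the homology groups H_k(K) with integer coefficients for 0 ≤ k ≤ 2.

H_0 ≅ Z,  H_1 ≅ Z,  H_2 = 0.

K has 6 vertices, 12 edges, 6 triangles.
rank ∂_0 = 0, rank ∂_1 = 5 ⇒ b_0 = 6 − 0 − 5 = 1; all invariant factors of ∂_1 are 1 so no torsion. So H_0 = Z.
rank ∂_1 = 5, rank ∂_2 = 6 ⇒ b_1 = 12 − 5 − 6 = 1; all invariant factors of ∂_2 are 1 so no torsion. So H_1 = Z.
rank ∂_2 = 6, rank ∂_3 = 0 ⇒ b_2 = 6 − 6 − 0 = 0. So H_2 = 0.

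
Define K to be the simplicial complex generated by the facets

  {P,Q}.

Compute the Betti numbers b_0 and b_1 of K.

b_0 = 1, b_1 = 0.

Take the total order P < Q on the vertex set. Then K (dimension 1) consists of the simplices:

  0-simplices (2): P, Q
  1-simplices (1): PQ

giving chain groups C_0 ≅ Z^2, C_1 ≅ Z^1.

∂_1: C_1 → C_0 is given by ∂[p,q] = [q] − [p]. For instance
  ∂PQ = Q − P.
This gives a 2×1 integer matrix of rank 1; reducing to Smith normal form yields diagonal entries (1).

Reading off H_k = ker ∂_k / im ∂_{k+1}:

  H_0: rank C_0 − rank ∂_1 = 2 − 1 = 1, and the invariant factors of ∂_1 are all 1, so H_0 ≅ Z.
  H_1: rank ker ∂_1 − rank ∂_2 = (1 − 1) − 0 = 0, and there is no ∂_2, so H_1 ≅ 0.

(K is a triangulation of the 1-simplex.)

Hence the Betti numbers are b_0 = 1, b_1 = 0.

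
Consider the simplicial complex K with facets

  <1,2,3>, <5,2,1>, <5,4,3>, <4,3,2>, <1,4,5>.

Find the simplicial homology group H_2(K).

Fix the vertex order 1 < 2 < 3 < 4 < 5 and write every simplex with vertices in increasing order. Then dim K = 2 and the simplices of K are:

  0-simplices (5): [1], [2], [3], [4], [5]
  1-simplices (10): [1,2], [1,3], [1,4], [1,5], [2,3], [2,4], [2,5], [3,4], [3,5], [4,5]
  2-simplices (5): [1,2,3], [1,2,5], [1,4,5], [2,3,4], [3,4,5]

so the chain groups are C_0 ≅ Z^5, C_1 ≅ Z^10, C_2 ≅ Z^5.

The boundary map ∂_1: C_1 → C_0 is given by ∂[p,q] = [q] − [p]. For instance
  ∂[2,5] = [5] − [2].
The 5×10 boundary matrix has rank 4 and Smith normal form diag(1,1,1,1).

∂_2: C_2 → C_1 sends each 2-simplex [p,q,r] to [q,r] − [p,r] + [p,q]. For instance
  ∂[1,2,3] = [2,3] − [1,3] + [1,2],
  ∂[3,4,5] = [4,5] − [3,5] + [3,4].
This gives a 10×5 integer matrix of rank 5; reducing to Smith normal form yields diagonal entries (1,1,1,1,1).

Reading off H_k = ker ∂_k / im ∂_{k+1}:

  H_2: rank ker ∂_2 − rank ∂_3 = (5 − 5) − 0 = 0, and there is no ∂_3, so H_2 ≅ 0.

(K is a triangulation of the Möbius band.)

H_2 ≅ 0.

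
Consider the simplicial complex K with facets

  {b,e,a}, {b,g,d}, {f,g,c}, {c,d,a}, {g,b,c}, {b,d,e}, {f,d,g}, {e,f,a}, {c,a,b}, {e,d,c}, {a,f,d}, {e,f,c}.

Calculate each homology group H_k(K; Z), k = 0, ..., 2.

Order the vertices as a < b < c < d < e < f < g. Listing each simplex with vertices in this order, K has dimension 2 with simplices:

  0-simplices (7): a, b, c, d, e, f, g
  1-simplices (18): ab, ac, ad, ae, af, bc, bd, be, bg, cd, ce, cf, cg, de, df, dg, ef, fg
  2-simplices (12): abc, abe, acd, adf, aef, bcg, bde, bdg, cde, cef, cfg, dfg

so the chain groups are C_0 ≅ Z^7, C_1 ≅ Z^18, C_2 ≅ Z^12.

Boundary ∂_1: C_1 → C_0 is given by ∂[p,q] = [q] − [p]. For instance
  ∂dg = g − d.
The resulting 7×18 matrix has rank 6, and its Smith normal form has invariant factors (1,1,1,1,1,1).

∂_2: C_2 → C_1 maps a triangle to the signed sum of its edges. For instance
  ∂cfg = fg − cg + cf,
  ∂bdg = dg − bg + bd.
The resulting 18×12 matrix has rank 12, and its Smith normal form has invariant factors (1,1,1,1,1,1,1,1,1,1,1,2).

Reading off H_k = ker ∂_k / im ∂_{k+1}:

  H_0: rank C_0 − rank ∂_1 = 7 − 6 = 1, and the invariant factors of ∂_1 are all 1, so H_0 ≅ Z.
  H_1: rank ker ∂_1 − rank ∂_2 = (18 − 6) − 12 = 0, and ∂_2 has invariant factor 2 > 1, so H_1 ≅ Z/2.
  H_2: rank ker ∂_2 − rank ∂_3 = (12 − 12) − 0 = 0, and there is no ∂_3, so H_2 ≅ 0.

As a check, the Euler characteristic is 7 − 18 + 12 = 1, which agrees with 1 − 0 + 0 = 1.
(K is a triangulation of the real projective plane RP^2.)

H_0 ≅ Z,  H_1 ≅ Z/2,  H_2 = 0.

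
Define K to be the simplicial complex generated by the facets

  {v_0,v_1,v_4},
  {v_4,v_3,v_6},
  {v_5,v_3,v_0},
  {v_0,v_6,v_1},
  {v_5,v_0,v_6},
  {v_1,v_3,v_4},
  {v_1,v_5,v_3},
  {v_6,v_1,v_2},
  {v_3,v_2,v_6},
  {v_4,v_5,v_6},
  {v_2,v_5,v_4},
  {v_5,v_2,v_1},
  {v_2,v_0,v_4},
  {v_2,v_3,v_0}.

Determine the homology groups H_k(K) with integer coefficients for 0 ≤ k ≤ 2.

Take the total order v_0 < v_1 < v_2 < v_3 < v_4 < v_5 < v_6 on the vertex set. Then K (dimension 2) consists of the simplices:

  0-simplices (7): [v_0], [v_1], [v_2], [v_3], [v_4], [v_5], [v_6]
  1-simplices (21): (21 of them)
  2-simplices (14): (14 of them)

so the chain groups are C_0 ≅ Z^7, C_1 ≅ Z^21, C_2 ≅ Z^14.

∂_1: C_1 → C_0 is given by ∂[p,q] = [q] − [p].
This gives a 7×21 integer matrix of rank 6; reducing to Smith normal form yields diagonal entries (1,1,1,1,1,1).

∂_2: C_2 → C_1 sends each 2-simplex [p,q,r] to [q,r] − [p,r] + [p,q]. For instance
  ∂[v_0,v_1,v_4] = [v_1,v_4] − [v_0,v_4] + [v_0,v_1],
  ∂[v_0,v_3,v_5] = [v_3,v_5] − [v_0,v_5] + [v_0,v_3].
The resulting 21×14 matrix has rank 13, and its Smith normal form has invariant factors (1,1,1,1,1,1,1,1,1,1,1,1,1).

Computing H_k = (kernel of ∂_k) / (image of ∂_{k+1}):

  H_0: rank C_0 − rank ∂_1 = 7 − 6 = 1, and the invariant factors of ∂_1 are all 1, so H_0 = Z.
  H_1: rank ker ∂_1 − rank ∂_2 = (21 − 6) − 13 = 2, and the invariant factors of ∂_2 are all 1, so H_1 = Z^2.
  H_2: rank ker ∂_2 − rank ∂_3 = (14 − 13) − 0 = 1, and there is no ∂_3, so H_2 = Z.

H_0 ≅ Z,  H_1 ≅ Z^2,  H_2 ≅ Z.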